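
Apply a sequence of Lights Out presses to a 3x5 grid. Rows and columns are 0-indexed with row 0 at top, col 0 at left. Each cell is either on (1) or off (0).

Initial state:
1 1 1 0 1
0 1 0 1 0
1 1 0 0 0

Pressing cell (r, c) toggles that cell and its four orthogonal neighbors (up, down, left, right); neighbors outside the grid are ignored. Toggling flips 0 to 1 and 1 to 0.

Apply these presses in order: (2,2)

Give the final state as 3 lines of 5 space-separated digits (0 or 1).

After press 1 at (2,2):
1 1 1 0 1
0 1 1 1 0
1 0 1 1 0

Answer: 1 1 1 0 1
0 1 1 1 0
1 0 1 1 0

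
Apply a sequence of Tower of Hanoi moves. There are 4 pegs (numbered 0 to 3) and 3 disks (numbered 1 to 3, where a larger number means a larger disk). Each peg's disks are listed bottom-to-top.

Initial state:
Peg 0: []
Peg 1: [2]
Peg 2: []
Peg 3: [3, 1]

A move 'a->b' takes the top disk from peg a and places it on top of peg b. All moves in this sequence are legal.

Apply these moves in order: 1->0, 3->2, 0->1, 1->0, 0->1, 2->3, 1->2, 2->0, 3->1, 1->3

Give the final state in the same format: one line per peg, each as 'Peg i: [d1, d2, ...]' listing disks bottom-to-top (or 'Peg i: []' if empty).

Answer: Peg 0: [2]
Peg 1: []
Peg 2: []
Peg 3: [3, 1]

Derivation:
After move 1 (1->0):
Peg 0: [2]
Peg 1: []
Peg 2: []
Peg 3: [3, 1]

After move 2 (3->2):
Peg 0: [2]
Peg 1: []
Peg 2: [1]
Peg 3: [3]

After move 3 (0->1):
Peg 0: []
Peg 1: [2]
Peg 2: [1]
Peg 3: [3]

After move 4 (1->0):
Peg 0: [2]
Peg 1: []
Peg 2: [1]
Peg 3: [3]

After move 5 (0->1):
Peg 0: []
Peg 1: [2]
Peg 2: [1]
Peg 3: [3]

After move 6 (2->3):
Peg 0: []
Peg 1: [2]
Peg 2: []
Peg 3: [3, 1]

After move 7 (1->2):
Peg 0: []
Peg 1: []
Peg 2: [2]
Peg 3: [3, 1]

After move 8 (2->0):
Peg 0: [2]
Peg 1: []
Peg 2: []
Peg 3: [3, 1]

After move 9 (3->1):
Peg 0: [2]
Peg 1: [1]
Peg 2: []
Peg 3: [3]

After move 10 (1->3):
Peg 0: [2]
Peg 1: []
Peg 2: []
Peg 3: [3, 1]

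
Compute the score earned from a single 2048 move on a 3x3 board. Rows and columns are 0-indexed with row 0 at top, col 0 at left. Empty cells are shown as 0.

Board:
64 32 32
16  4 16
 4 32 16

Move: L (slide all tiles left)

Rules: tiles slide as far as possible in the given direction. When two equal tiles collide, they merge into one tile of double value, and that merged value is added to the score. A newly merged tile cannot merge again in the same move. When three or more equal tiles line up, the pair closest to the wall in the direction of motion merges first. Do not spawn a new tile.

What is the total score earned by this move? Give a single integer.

Answer: 64

Derivation:
Slide left:
row 0: [64, 32, 32] -> [64, 64, 0]  score +64 (running 64)
row 1: [16, 4, 16] -> [16, 4, 16]  score +0 (running 64)
row 2: [4, 32, 16] -> [4, 32, 16]  score +0 (running 64)
Board after move:
64 64  0
16  4 16
 4 32 16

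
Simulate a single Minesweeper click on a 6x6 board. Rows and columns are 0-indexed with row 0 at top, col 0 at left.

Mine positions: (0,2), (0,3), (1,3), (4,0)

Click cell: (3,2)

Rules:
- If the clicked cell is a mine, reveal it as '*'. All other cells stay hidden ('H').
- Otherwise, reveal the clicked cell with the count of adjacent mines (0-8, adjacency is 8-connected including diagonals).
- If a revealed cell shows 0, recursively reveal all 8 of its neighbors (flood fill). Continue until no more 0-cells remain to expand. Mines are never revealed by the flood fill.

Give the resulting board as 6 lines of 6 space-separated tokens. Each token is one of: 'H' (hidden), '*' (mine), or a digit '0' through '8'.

0 1 H H 2 0
0 1 3 H 2 0
0 0 1 1 1 0
1 1 0 0 0 0
H 1 0 0 0 0
H 1 0 0 0 0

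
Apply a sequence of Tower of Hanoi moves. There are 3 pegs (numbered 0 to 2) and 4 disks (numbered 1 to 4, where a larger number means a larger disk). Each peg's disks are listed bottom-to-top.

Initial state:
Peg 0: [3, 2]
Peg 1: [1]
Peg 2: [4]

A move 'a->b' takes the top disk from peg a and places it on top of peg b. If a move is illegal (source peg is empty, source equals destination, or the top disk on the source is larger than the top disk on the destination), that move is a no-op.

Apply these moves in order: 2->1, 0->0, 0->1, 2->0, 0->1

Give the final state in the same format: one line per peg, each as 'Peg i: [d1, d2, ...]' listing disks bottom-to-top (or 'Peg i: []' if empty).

After move 1 (2->1):
Peg 0: [3, 2]
Peg 1: [1]
Peg 2: [4]

After move 2 (0->0):
Peg 0: [3, 2]
Peg 1: [1]
Peg 2: [4]

After move 3 (0->1):
Peg 0: [3, 2]
Peg 1: [1]
Peg 2: [4]

After move 4 (2->0):
Peg 0: [3, 2]
Peg 1: [1]
Peg 2: [4]

After move 5 (0->1):
Peg 0: [3, 2]
Peg 1: [1]
Peg 2: [4]

Answer: Peg 0: [3, 2]
Peg 1: [1]
Peg 2: [4]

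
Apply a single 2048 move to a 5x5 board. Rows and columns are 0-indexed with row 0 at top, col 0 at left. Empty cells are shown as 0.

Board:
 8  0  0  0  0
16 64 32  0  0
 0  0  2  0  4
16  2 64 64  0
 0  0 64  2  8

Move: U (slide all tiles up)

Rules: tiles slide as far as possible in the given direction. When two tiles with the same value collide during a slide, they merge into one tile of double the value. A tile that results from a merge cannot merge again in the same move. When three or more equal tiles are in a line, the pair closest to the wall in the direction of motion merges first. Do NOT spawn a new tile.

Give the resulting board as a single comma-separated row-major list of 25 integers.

Slide up:
col 0: [8, 16, 0, 16, 0] -> [8, 32, 0, 0, 0]
col 1: [0, 64, 0, 2, 0] -> [64, 2, 0, 0, 0]
col 2: [0, 32, 2, 64, 64] -> [32, 2, 128, 0, 0]
col 3: [0, 0, 0, 64, 2] -> [64, 2, 0, 0, 0]
col 4: [0, 0, 4, 0, 8] -> [4, 8, 0, 0, 0]

Answer: 8, 64, 32, 64, 4, 32, 2, 2, 2, 8, 0, 0, 128, 0, 0, 0, 0, 0, 0, 0, 0, 0, 0, 0, 0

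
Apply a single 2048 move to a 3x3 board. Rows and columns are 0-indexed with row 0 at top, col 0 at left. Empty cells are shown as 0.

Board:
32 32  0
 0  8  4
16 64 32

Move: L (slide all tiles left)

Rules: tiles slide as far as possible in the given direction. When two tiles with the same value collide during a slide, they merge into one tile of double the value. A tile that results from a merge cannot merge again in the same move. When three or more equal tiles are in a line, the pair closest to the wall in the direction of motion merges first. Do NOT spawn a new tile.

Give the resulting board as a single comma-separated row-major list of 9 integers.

Slide left:
row 0: [32, 32, 0] -> [64, 0, 0]
row 1: [0, 8, 4] -> [8, 4, 0]
row 2: [16, 64, 32] -> [16, 64, 32]

Answer: 64, 0, 0, 8, 4, 0, 16, 64, 32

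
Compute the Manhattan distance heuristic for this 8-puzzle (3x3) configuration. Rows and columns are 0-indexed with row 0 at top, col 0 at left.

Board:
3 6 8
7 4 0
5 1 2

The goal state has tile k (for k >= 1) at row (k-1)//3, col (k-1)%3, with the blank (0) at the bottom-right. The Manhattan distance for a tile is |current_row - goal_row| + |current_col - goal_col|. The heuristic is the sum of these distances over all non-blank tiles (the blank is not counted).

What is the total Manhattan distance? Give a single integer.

Answer: 17

Derivation:
Tile 3: (0,0)->(0,2) = 2
Tile 6: (0,1)->(1,2) = 2
Tile 8: (0,2)->(2,1) = 3
Tile 7: (1,0)->(2,0) = 1
Tile 4: (1,1)->(1,0) = 1
Tile 5: (2,0)->(1,1) = 2
Tile 1: (2,1)->(0,0) = 3
Tile 2: (2,2)->(0,1) = 3
Sum: 2 + 2 + 3 + 1 + 1 + 2 + 3 + 3 = 17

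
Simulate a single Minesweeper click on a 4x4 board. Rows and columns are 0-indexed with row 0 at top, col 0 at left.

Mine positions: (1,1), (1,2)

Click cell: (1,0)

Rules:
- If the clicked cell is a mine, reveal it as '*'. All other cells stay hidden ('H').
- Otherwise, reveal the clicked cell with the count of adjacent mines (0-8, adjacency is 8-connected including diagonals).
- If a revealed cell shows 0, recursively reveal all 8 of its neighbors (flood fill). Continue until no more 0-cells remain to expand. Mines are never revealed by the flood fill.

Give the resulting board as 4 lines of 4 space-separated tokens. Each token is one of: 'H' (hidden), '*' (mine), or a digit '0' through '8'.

H H H H
1 H H H
H H H H
H H H H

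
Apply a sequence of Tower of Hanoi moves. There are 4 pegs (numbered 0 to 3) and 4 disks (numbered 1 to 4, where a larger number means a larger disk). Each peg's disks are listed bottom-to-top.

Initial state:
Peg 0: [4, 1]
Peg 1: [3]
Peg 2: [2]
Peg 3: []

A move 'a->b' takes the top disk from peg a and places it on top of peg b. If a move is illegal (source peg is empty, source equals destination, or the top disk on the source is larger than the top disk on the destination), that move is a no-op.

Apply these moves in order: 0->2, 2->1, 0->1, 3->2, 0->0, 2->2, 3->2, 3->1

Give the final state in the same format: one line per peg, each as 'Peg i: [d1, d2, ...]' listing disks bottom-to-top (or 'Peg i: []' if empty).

After move 1 (0->2):
Peg 0: [4]
Peg 1: [3]
Peg 2: [2, 1]
Peg 3: []

After move 2 (2->1):
Peg 0: [4]
Peg 1: [3, 1]
Peg 2: [2]
Peg 3: []

After move 3 (0->1):
Peg 0: [4]
Peg 1: [3, 1]
Peg 2: [2]
Peg 3: []

After move 4 (3->2):
Peg 0: [4]
Peg 1: [3, 1]
Peg 2: [2]
Peg 3: []

After move 5 (0->0):
Peg 0: [4]
Peg 1: [3, 1]
Peg 2: [2]
Peg 3: []

After move 6 (2->2):
Peg 0: [4]
Peg 1: [3, 1]
Peg 2: [2]
Peg 3: []

After move 7 (3->2):
Peg 0: [4]
Peg 1: [3, 1]
Peg 2: [2]
Peg 3: []

After move 8 (3->1):
Peg 0: [4]
Peg 1: [3, 1]
Peg 2: [2]
Peg 3: []

Answer: Peg 0: [4]
Peg 1: [3, 1]
Peg 2: [2]
Peg 3: []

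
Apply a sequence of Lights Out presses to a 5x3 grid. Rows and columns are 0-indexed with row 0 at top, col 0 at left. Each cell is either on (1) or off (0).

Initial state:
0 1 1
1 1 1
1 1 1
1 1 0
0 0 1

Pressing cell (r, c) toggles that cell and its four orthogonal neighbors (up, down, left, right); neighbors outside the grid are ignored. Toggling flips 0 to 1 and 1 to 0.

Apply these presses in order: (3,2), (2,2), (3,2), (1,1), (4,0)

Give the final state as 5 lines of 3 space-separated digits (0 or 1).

Answer: 0 0 1
0 0 1
1 1 0
0 1 1
1 1 1

Derivation:
After press 1 at (3,2):
0 1 1
1 1 1
1 1 0
1 0 1
0 0 0

After press 2 at (2,2):
0 1 1
1 1 0
1 0 1
1 0 0
0 0 0

After press 3 at (3,2):
0 1 1
1 1 0
1 0 0
1 1 1
0 0 1

After press 4 at (1,1):
0 0 1
0 0 1
1 1 0
1 1 1
0 0 1

After press 5 at (4,0):
0 0 1
0 0 1
1 1 0
0 1 1
1 1 1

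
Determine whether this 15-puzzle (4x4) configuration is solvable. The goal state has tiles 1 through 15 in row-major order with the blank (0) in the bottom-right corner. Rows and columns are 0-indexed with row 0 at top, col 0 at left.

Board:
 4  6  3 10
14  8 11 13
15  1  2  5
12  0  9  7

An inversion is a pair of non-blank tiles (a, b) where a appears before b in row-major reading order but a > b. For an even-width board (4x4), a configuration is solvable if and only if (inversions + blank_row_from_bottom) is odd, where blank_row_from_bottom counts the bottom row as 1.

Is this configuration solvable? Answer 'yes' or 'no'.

Inversions: 48
Blank is in row 3 (0-indexed from top), which is row 1 counting from the bottom (bottom = 1).
48 + 1 = 49, which is odd, so the puzzle is solvable.

Answer: yes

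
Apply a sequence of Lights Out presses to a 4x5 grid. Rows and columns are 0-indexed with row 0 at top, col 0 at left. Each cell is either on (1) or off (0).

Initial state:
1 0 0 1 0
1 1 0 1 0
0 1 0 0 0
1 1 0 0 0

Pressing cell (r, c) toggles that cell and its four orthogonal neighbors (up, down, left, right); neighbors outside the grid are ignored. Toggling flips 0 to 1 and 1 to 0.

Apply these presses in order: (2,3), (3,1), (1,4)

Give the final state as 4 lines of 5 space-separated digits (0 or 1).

Answer: 1 0 0 1 1
1 1 0 1 1
0 0 1 1 0
0 0 1 1 0

Derivation:
After press 1 at (2,3):
1 0 0 1 0
1 1 0 0 0
0 1 1 1 1
1 1 0 1 0

After press 2 at (3,1):
1 0 0 1 0
1 1 0 0 0
0 0 1 1 1
0 0 1 1 0

After press 3 at (1,4):
1 0 0 1 1
1 1 0 1 1
0 0 1 1 0
0 0 1 1 0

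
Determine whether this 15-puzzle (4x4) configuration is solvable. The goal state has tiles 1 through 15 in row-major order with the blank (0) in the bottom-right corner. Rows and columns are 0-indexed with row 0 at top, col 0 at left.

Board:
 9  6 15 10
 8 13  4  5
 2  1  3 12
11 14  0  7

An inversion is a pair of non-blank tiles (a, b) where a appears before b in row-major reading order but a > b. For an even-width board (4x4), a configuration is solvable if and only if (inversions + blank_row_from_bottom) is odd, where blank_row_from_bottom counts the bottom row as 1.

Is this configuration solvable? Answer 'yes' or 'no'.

Inversions: 57
Blank is in row 3 (0-indexed from top), which is row 1 counting from the bottom (bottom = 1).
57 + 1 = 58, which is even, so the puzzle is not solvable.

Answer: no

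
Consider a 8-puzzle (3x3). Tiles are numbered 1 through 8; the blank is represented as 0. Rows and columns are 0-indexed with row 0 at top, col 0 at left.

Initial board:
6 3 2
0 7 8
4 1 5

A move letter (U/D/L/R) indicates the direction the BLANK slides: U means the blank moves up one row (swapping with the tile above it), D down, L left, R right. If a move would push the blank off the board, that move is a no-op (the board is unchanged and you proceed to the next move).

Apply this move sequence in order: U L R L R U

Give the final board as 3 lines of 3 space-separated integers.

Answer: 3 0 2
6 7 8
4 1 5

Derivation:
After move 1 (U):
0 3 2
6 7 8
4 1 5

After move 2 (L):
0 3 2
6 7 8
4 1 5

After move 3 (R):
3 0 2
6 7 8
4 1 5

After move 4 (L):
0 3 2
6 7 8
4 1 5

After move 5 (R):
3 0 2
6 7 8
4 1 5

After move 6 (U):
3 0 2
6 7 8
4 1 5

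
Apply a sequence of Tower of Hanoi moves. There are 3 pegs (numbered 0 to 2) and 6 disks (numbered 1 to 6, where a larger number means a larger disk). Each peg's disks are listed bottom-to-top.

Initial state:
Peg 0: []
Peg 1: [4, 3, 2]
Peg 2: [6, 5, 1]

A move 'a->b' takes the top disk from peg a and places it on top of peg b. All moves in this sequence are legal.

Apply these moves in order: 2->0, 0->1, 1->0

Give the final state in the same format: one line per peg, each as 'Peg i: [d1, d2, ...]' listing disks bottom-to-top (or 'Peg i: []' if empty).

After move 1 (2->0):
Peg 0: [1]
Peg 1: [4, 3, 2]
Peg 2: [6, 5]

After move 2 (0->1):
Peg 0: []
Peg 1: [4, 3, 2, 1]
Peg 2: [6, 5]

After move 3 (1->0):
Peg 0: [1]
Peg 1: [4, 3, 2]
Peg 2: [6, 5]

Answer: Peg 0: [1]
Peg 1: [4, 3, 2]
Peg 2: [6, 5]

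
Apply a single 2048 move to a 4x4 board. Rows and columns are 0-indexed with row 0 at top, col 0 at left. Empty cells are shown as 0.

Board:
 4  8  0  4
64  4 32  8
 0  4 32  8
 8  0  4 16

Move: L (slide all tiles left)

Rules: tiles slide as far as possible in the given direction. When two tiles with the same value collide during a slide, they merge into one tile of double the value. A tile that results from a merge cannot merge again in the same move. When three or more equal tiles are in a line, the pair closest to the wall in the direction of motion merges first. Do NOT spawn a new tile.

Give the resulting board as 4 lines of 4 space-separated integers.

Answer:  4  8  4  0
64  4 32  8
 4 32  8  0
 8  4 16  0

Derivation:
Slide left:
row 0: [4, 8, 0, 4] -> [4, 8, 4, 0]
row 1: [64, 4, 32, 8] -> [64, 4, 32, 8]
row 2: [0, 4, 32, 8] -> [4, 32, 8, 0]
row 3: [8, 0, 4, 16] -> [8, 4, 16, 0]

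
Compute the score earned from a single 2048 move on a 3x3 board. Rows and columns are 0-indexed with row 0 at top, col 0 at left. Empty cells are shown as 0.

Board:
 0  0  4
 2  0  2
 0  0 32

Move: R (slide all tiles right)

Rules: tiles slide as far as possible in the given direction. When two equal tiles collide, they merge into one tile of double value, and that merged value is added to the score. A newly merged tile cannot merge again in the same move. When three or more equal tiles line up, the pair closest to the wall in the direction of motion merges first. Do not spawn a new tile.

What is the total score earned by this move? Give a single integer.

Slide right:
row 0: [0, 0, 4] -> [0, 0, 4]  score +0 (running 0)
row 1: [2, 0, 2] -> [0, 0, 4]  score +4 (running 4)
row 2: [0, 0, 32] -> [0, 0, 32]  score +0 (running 4)
Board after move:
 0  0  4
 0  0  4
 0  0 32

Answer: 4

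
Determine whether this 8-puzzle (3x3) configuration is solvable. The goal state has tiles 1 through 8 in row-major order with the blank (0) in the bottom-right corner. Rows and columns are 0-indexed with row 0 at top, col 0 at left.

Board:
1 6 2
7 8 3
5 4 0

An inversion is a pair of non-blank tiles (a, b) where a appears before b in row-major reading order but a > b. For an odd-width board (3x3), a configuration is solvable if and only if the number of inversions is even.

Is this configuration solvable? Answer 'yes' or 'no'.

Inversions (pairs i<j in row-major order where tile[i] > tile[j] > 0): 11
11 is odd, so the puzzle is not solvable.

Answer: no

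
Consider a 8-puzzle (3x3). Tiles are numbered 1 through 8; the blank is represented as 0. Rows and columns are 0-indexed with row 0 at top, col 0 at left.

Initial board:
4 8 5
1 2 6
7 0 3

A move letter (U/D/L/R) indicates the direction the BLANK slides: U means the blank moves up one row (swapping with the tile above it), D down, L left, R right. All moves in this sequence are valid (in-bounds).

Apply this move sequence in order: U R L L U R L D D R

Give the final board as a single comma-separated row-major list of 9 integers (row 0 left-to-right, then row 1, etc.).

Answer: 4, 8, 5, 7, 1, 6, 2, 0, 3

Derivation:
After move 1 (U):
4 8 5
1 0 6
7 2 3

After move 2 (R):
4 8 5
1 6 0
7 2 3

After move 3 (L):
4 8 5
1 0 6
7 2 3

After move 4 (L):
4 8 5
0 1 6
7 2 3

After move 5 (U):
0 8 5
4 1 6
7 2 3

After move 6 (R):
8 0 5
4 1 6
7 2 3

After move 7 (L):
0 8 5
4 1 6
7 2 3

After move 8 (D):
4 8 5
0 1 6
7 2 3

After move 9 (D):
4 8 5
7 1 6
0 2 3

After move 10 (R):
4 8 5
7 1 6
2 0 3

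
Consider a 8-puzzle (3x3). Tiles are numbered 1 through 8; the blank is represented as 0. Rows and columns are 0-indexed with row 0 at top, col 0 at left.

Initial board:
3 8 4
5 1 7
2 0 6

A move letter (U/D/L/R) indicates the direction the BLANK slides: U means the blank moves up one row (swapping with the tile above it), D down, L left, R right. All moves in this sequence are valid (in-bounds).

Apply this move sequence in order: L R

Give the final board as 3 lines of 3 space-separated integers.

After move 1 (L):
3 8 4
5 1 7
0 2 6

After move 2 (R):
3 8 4
5 1 7
2 0 6

Answer: 3 8 4
5 1 7
2 0 6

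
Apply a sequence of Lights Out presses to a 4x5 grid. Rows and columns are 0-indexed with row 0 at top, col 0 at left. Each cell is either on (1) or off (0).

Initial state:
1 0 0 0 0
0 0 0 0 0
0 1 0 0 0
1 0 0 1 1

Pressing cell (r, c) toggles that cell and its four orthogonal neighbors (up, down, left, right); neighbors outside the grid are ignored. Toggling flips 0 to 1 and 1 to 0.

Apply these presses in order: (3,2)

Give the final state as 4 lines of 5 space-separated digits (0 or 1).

After press 1 at (3,2):
1 0 0 0 0
0 0 0 0 0
0 1 1 0 0
1 1 1 0 1

Answer: 1 0 0 0 0
0 0 0 0 0
0 1 1 0 0
1 1 1 0 1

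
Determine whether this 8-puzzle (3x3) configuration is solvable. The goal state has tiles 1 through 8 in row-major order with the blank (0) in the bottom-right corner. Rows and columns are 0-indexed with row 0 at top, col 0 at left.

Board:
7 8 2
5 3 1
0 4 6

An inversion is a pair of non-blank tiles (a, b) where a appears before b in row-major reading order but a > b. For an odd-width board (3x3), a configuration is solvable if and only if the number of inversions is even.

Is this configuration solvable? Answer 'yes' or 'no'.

Answer: no

Derivation:
Inversions (pairs i<j in row-major order where tile[i] > tile[j] > 0): 17
17 is odd, so the puzzle is not solvable.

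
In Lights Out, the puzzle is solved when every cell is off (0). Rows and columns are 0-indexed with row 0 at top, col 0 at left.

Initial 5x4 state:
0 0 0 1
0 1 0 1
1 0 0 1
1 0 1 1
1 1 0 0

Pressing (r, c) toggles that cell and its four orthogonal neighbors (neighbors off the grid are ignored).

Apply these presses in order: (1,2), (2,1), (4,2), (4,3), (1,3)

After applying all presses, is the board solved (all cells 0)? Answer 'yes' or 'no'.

After press 1 at (1,2):
0 0 1 1
0 0 1 0
1 0 1 1
1 0 1 1
1 1 0 0

After press 2 at (2,1):
0 0 1 1
0 1 1 0
0 1 0 1
1 1 1 1
1 1 0 0

After press 3 at (4,2):
0 0 1 1
0 1 1 0
0 1 0 1
1 1 0 1
1 0 1 1

After press 4 at (4,3):
0 0 1 1
0 1 1 0
0 1 0 1
1 1 0 0
1 0 0 0

After press 5 at (1,3):
0 0 1 0
0 1 0 1
0 1 0 0
1 1 0 0
1 0 0 0

Lights still on: 7

Answer: no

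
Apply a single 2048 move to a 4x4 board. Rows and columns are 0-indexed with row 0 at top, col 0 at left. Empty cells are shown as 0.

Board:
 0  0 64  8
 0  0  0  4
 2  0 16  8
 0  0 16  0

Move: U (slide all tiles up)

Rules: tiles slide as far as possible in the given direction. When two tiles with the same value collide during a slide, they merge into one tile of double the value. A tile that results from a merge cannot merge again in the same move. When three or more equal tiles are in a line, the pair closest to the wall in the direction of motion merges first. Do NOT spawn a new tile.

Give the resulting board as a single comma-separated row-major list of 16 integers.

Slide up:
col 0: [0, 0, 2, 0] -> [2, 0, 0, 0]
col 1: [0, 0, 0, 0] -> [0, 0, 0, 0]
col 2: [64, 0, 16, 16] -> [64, 32, 0, 0]
col 3: [8, 4, 8, 0] -> [8, 4, 8, 0]

Answer: 2, 0, 64, 8, 0, 0, 32, 4, 0, 0, 0, 8, 0, 0, 0, 0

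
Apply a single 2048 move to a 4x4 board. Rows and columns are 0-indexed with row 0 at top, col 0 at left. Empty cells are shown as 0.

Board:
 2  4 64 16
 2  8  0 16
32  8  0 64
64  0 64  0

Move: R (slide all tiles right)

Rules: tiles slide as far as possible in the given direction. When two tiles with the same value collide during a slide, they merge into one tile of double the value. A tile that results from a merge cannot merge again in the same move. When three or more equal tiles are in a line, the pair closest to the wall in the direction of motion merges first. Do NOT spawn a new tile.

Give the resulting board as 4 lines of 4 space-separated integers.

Slide right:
row 0: [2, 4, 64, 16] -> [2, 4, 64, 16]
row 1: [2, 8, 0, 16] -> [0, 2, 8, 16]
row 2: [32, 8, 0, 64] -> [0, 32, 8, 64]
row 3: [64, 0, 64, 0] -> [0, 0, 0, 128]

Answer:   2   4  64  16
  0   2   8  16
  0  32   8  64
  0   0   0 128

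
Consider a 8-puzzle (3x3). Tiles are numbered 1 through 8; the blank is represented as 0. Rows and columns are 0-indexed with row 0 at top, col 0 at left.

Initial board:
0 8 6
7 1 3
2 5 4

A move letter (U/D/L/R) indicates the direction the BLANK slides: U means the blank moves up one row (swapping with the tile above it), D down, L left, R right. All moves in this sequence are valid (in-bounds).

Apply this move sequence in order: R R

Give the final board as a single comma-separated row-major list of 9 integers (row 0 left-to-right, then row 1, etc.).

After move 1 (R):
8 0 6
7 1 3
2 5 4

After move 2 (R):
8 6 0
7 1 3
2 5 4

Answer: 8, 6, 0, 7, 1, 3, 2, 5, 4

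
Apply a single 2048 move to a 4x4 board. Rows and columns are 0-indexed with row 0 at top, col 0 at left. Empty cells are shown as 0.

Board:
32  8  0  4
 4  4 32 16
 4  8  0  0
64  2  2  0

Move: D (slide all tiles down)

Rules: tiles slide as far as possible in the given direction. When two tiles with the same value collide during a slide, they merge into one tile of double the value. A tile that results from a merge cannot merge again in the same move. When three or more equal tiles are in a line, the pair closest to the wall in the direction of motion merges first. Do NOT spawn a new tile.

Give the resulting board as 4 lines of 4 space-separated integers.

Answer:  0  8  0  0
32  4  0  0
 8  8 32  4
64  2  2 16

Derivation:
Slide down:
col 0: [32, 4, 4, 64] -> [0, 32, 8, 64]
col 1: [8, 4, 8, 2] -> [8, 4, 8, 2]
col 2: [0, 32, 0, 2] -> [0, 0, 32, 2]
col 3: [4, 16, 0, 0] -> [0, 0, 4, 16]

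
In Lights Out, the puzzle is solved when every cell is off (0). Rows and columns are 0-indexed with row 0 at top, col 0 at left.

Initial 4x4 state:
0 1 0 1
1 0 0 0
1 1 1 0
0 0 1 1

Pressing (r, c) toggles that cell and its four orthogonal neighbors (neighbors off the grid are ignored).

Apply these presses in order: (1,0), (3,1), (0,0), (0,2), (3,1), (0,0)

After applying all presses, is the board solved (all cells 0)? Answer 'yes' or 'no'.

After press 1 at (1,0):
1 1 0 1
0 1 0 0
0 1 1 0
0 0 1 1

After press 2 at (3,1):
1 1 0 1
0 1 0 0
0 0 1 0
1 1 0 1

After press 3 at (0,0):
0 0 0 1
1 1 0 0
0 0 1 0
1 1 0 1

After press 4 at (0,2):
0 1 1 0
1 1 1 0
0 0 1 0
1 1 0 1

After press 5 at (3,1):
0 1 1 0
1 1 1 0
0 1 1 0
0 0 1 1

After press 6 at (0,0):
1 0 1 0
0 1 1 0
0 1 1 0
0 0 1 1

Lights still on: 8

Answer: no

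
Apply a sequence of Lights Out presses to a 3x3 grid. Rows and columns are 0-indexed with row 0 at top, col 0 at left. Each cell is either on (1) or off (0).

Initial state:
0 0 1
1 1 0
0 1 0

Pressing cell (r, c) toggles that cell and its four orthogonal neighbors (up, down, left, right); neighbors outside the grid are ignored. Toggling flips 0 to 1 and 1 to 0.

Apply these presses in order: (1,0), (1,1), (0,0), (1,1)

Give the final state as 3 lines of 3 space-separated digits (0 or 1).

After press 1 at (1,0):
1 0 1
0 0 0
1 1 0

After press 2 at (1,1):
1 1 1
1 1 1
1 0 0

After press 3 at (0,0):
0 0 1
0 1 1
1 0 0

After press 4 at (1,1):
0 1 1
1 0 0
1 1 0

Answer: 0 1 1
1 0 0
1 1 0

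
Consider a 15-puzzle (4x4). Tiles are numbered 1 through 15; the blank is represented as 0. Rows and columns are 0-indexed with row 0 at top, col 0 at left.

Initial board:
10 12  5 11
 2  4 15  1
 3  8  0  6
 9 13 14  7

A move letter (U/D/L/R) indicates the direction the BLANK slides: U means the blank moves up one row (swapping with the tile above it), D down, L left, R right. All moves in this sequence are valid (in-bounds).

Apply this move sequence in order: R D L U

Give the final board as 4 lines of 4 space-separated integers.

Answer: 10 12  5 11
 2  4 15  1
 3  8  0  7
 9 13  6 14

Derivation:
After move 1 (R):
10 12  5 11
 2  4 15  1
 3  8  6  0
 9 13 14  7

After move 2 (D):
10 12  5 11
 2  4 15  1
 3  8  6  7
 9 13 14  0

After move 3 (L):
10 12  5 11
 2  4 15  1
 3  8  6  7
 9 13  0 14

After move 4 (U):
10 12  5 11
 2  4 15  1
 3  8  0  7
 9 13  6 14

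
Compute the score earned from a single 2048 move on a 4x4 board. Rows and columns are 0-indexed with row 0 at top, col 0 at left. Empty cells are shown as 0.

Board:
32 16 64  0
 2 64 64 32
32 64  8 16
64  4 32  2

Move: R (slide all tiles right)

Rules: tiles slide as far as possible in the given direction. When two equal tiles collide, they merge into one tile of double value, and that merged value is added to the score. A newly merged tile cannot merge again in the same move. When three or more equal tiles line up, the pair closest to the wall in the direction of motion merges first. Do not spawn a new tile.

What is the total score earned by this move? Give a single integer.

Answer: 128

Derivation:
Slide right:
row 0: [32, 16, 64, 0] -> [0, 32, 16, 64]  score +0 (running 0)
row 1: [2, 64, 64, 32] -> [0, 2, 128, 32]  score +128 (running 128)
row 2: [32, 64, 8, 16] -> [32, 64, 8, 16]  score +0 (running 128)
row 3: [64, 4, 32, 2] -> [64, 4, 32, 2]  score +0 (running 128)
Board after move:
  0  32  16  64
  0   2 128  32
 32  64   8  16
 64   4  32   2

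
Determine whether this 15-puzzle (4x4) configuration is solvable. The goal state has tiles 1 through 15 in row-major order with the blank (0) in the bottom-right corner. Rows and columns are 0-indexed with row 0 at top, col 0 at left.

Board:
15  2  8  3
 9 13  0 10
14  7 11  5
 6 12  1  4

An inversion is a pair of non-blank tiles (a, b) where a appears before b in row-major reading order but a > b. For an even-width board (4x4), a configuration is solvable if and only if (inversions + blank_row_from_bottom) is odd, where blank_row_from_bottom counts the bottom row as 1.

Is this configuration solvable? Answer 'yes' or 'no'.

Answer: no

Derivation:
Inversions: 61
Blank is in row 1 (0-indexed from top), which is row 3 counting from the bottom (bottom = 1).
61 + 3 = 64, which is even, so the puzzle is not solvable.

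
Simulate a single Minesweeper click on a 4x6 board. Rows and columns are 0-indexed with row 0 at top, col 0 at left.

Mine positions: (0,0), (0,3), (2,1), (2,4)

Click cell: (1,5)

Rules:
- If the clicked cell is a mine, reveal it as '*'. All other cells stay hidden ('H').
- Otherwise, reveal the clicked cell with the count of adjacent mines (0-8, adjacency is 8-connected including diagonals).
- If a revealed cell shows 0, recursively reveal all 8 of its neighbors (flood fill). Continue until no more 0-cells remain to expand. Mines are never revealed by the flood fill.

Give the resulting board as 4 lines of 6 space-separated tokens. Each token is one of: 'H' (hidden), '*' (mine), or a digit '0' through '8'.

H H H H H H
H H H H H 1
H H H H H H
H H H H H H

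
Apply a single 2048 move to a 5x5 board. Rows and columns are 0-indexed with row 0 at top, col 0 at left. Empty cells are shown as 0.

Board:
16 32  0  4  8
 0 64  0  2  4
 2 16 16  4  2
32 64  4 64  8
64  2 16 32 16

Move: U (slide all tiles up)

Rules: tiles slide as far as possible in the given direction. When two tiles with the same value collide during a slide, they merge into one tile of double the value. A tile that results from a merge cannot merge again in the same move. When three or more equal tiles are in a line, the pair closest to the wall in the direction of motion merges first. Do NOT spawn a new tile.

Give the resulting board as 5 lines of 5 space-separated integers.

Answer: 16 32 16  4  8
 2 64  4  2  4
32 16 16  4  2
64 64  0 64  8
 0  2  0 32 16

Derivation:
Slide up:
col 0: [16, 0, 2, 32, 64] -> [16, 2, 32, 64, 0]
col 1: [32, 64, 16, 64, 2] -> [32, 64, 16, 64, 2]
col 2: [0, 0, 16, 4, 16] -> [16, 4, 16, 0, 0]
col 3: [4, 2, 4, 64, 32] -> [4, 2, 4, 64, 32]
col 4: [8, 4, 2, 8, 16] -> [8, 4, 2, 8, 16]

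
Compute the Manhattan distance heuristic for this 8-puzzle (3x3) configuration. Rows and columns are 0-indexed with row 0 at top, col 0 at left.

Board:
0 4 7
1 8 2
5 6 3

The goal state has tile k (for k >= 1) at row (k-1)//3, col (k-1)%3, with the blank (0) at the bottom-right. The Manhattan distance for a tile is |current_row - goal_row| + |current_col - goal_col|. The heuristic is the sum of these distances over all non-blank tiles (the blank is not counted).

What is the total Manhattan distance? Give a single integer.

Tile 4: (0,1)->(1,0) = 2
Tile 7: (0,2)->(2,0) = 4
Tile 1: (1,0)->(0,0) = 1
Tile 8: (1,1)->(2,1) = 1
Tile 2: (1,2)->(0,1) = 2
Tile 5: (2,0)->(1,1) = 2
Tile 6: (2,1)->(1,2) = 2
Tile 3: (2,2)->(0,2) = 2
Sum: 2 + 4 + 1 + 1 + 2 + 2 + 2 + 2 = 16

Answer: 16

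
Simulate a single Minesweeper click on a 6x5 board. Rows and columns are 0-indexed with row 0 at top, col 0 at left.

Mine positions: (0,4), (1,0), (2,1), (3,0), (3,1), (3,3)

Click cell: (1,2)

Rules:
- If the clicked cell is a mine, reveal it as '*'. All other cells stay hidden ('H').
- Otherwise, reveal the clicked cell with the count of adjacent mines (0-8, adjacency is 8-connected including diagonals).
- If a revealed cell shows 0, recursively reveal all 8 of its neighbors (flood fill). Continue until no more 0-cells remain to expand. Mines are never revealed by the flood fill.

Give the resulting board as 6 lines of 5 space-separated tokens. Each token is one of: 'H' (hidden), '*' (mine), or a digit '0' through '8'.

H H H H H
H H 1 H H
H H H H H
H H H H H
H H H H H
H H H H H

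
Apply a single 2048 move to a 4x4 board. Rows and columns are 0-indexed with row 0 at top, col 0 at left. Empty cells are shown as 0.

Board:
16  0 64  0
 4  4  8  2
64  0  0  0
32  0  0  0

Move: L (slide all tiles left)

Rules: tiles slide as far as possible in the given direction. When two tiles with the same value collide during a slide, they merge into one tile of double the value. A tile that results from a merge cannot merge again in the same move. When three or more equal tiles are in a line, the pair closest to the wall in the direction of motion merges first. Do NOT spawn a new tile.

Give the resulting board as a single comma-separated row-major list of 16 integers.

Slide left:
row 0: [16, 0, 64, 0] -> [16, 64, 0, 0]
row 1: [4, 4, 8, 2] -> [8, 8, 2, 0]
row 2: [64, 0, 0, 0] -> [64, 0, 0, 0]
row 3: [32, 0, 0, 0] -> [32, 0, 0, 0]

Answer: 16, 64, 0, 0, 8, 8, 2, 0, 64, 0, 0, 0, 32, 0, 0, 0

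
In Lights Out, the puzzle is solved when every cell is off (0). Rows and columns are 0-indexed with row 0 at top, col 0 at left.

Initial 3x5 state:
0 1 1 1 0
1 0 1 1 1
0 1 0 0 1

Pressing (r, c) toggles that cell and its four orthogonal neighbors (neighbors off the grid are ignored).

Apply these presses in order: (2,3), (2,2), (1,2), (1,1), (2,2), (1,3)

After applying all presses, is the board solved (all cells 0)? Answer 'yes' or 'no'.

After press 1 at (2,3):
0 1 1 1 0
1 0 1 0 1
0 1 1 1 0

After press 2 at (2,2):
0 1 1 1 0
1 0 0 0 1
0 0 0 0 0

After press 3 at (1,2):
0 1 0 1 0
1 1 1 1 1
0 0 1 0 0

After press 4 at (1,1):
0 0 0 1 0
0 0 0 1 1
0 1 1 0 0

After press 5 at (2,2):
0 0 0 1 0
0 0 1 1 1
0 0 0 1 0

After press 6 at (1,3):
0 0 0 0 0
0 0 0 0 0
0 0 0 0 0

Lights still on: 0

Answer: yes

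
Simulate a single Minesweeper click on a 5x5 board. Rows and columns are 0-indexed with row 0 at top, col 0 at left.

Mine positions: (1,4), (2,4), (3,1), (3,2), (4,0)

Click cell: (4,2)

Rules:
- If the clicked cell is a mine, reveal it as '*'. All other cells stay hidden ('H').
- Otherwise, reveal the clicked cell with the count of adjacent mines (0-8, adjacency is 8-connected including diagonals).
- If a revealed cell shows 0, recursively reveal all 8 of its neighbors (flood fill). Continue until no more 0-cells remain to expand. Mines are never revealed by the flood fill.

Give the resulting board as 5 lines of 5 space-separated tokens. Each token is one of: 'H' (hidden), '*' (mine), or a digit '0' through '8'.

H H H H H
H H H H H
H H H H H
H H H H H
H H 2 H H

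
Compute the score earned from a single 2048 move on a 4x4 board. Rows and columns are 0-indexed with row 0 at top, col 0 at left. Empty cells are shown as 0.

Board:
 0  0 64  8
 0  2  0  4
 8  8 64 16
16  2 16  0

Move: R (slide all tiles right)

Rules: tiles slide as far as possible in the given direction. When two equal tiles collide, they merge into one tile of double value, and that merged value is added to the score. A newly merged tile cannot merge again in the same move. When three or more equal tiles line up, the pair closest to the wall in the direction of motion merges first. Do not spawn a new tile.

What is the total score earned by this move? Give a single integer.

Answer: 16

Derivation:
Slide right:
row 0: [0, 0, 64, 8] -> [0, 0, 64, 8]  score +0 (running 0)
row 1: [0, 2, 0, 4] -> [0, 0, 2, 4]  score +0 (running 0)
row 2: [8, 8, 64, 16] -> [0, 16, 64, 16]  score +16 (running 16)
row 3: [16, 2, 16, 0] -> [0, 16, 2, 16]  score +0 (running 16)
Board after move:
 0  0 64  8
 0  0  2  4
 0 16 64 16
 0 16  2 16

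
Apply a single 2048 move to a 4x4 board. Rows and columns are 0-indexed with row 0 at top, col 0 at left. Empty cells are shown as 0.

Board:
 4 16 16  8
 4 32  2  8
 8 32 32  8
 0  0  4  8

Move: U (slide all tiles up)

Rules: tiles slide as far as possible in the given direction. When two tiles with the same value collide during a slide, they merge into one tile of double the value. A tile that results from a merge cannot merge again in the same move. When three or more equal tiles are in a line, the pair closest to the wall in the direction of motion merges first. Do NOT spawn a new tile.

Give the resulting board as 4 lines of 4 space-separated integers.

Slide up:
col 0: [4, 4, 8, 0] -> [8, 8, 0, 0]
col 1: [16, 32, 32, 0] -> [16, 64, 0, 0]
col 2: [16, 2, 32, 4] -> [16, 2, 32, 4]
col 3: [8, 8, 8, 8] -> [16, 16, 0, 0]

Answer:  8 16 16 16
 8 64  2 16
 0  0 32  0
 0  0  4  0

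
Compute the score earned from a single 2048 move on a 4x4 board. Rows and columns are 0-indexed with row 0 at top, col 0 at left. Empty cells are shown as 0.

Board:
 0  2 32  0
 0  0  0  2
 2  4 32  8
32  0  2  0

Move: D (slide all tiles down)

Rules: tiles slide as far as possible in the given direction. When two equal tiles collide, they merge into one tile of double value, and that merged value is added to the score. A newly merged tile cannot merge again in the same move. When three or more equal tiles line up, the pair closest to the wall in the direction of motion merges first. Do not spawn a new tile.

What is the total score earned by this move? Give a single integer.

Slide down:
col 0: [0, 0, 2, 32] -> [0, 0, 2, 32]  score +0 (running 0)
col 1: [2, 0, 4, 0] -> [0, 0, 2, 4]  score +0 (running 0)
col 2: [32, 0, 32, 2] -> [0, 0, 64, 2]  score +64 (running 64)
col 3: [0, 2, 8, 0] -> [0, 0, 2, 8]  score +0 (running 64)
Board after move:
 0  0  0  0
 0  0  0  0
 2  2 64  2
32  4  2  8

Answer: 64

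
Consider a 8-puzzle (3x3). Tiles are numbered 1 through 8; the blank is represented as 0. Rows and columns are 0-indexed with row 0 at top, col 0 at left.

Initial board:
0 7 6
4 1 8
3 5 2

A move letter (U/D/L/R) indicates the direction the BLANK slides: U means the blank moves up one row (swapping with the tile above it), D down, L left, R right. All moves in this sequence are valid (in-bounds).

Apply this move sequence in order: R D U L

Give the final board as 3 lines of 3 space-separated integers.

Answer: 0 7 6
4 1 8
3 5 2

Derivation:
After move 1 (R):
7 0 6
4 1 8
3 5 2

After move 2 (D):
7 1 6
4 0 8
3 5 2

After move 3 (U):
7 0 6
4 1 8
3 5 2

After move 4 (L):
0 7 6
4 1 8
3 5 2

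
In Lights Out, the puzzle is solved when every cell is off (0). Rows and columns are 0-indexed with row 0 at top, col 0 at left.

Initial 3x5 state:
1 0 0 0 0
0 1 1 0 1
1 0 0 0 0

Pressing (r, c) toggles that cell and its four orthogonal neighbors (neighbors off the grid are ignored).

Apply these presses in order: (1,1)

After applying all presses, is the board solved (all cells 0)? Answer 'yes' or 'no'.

Answer: no

Derivation:
After press 1 at (1,1):
1 1 0 0 0
1 0 0 0 1
1 1 0 0 0

Lights still on: 6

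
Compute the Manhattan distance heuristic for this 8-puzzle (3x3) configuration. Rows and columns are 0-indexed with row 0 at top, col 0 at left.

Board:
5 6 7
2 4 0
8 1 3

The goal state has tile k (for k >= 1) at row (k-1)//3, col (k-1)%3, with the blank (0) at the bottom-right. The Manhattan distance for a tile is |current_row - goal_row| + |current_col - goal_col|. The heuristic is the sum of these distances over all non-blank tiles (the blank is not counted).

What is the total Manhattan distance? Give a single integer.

Answer: 17

Derivation:
Tile 5: (0,0)->(1,1) = 2
Tile 6: (0,1)->(1,2) = 2
Tile 7: (0,2)->(2,0) = 4
Tile 2: (1,0)->(0,1) = 2
Tile 4: (1,1)->(1,0) = 1
Tile 8: (2,0)->(2,1) = 1
Tile 1: (2,1)->(0,0) = 3
Tile 3: (2,2)->(0,2) = 2
Sum: 2 + 2 + 4 + 2 + 1 + 1 + 3 + 2 = 17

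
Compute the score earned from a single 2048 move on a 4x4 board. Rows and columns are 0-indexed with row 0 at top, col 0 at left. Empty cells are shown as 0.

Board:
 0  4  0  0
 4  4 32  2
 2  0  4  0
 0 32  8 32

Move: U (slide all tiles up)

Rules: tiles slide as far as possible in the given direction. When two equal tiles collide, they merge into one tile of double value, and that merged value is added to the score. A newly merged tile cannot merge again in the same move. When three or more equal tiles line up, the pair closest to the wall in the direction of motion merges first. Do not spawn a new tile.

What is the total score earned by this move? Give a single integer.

Answer: 8

Derivation:
Slide up:
col 0: [0, 4, 2, 0] -> [4, 2, 0, 0]  score +0 (running 0)
col 1: [4, 4, 0, 32] -> [8, 32, 0, 0]  score +8 (running 8)
col 2: [0, 32, 4, 8] -> [32, 4, 8, 0]  score +0 (running 8)
col 3: [0, 2, 0, 32] -> [2, 32, 0, 0]  score +0 (running 8)
Board after move:
 4  8 32  2
 2 32  4 32
 0  0  8  0
 0  0  0  0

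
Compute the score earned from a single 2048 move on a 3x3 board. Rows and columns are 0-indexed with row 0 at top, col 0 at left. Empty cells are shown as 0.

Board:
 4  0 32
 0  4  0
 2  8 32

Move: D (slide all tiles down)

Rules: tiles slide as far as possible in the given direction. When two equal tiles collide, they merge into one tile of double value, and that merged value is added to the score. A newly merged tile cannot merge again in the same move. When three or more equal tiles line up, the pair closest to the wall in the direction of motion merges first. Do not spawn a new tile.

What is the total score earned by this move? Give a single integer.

Answer: 64

Derivation:
Slide down:
col 0: [4, 0, 2] -> [0, 4, 2]  score +0 (running 0)
col 1: [0, 4, 8] -> [0, 4, 8]  score +0 (running 0)
col 2: [32, 0, 32] -> [0, 0, 64]  score +64 (running 64)
Board after move:
 0  0  0
 4  4  0
 2  8 64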